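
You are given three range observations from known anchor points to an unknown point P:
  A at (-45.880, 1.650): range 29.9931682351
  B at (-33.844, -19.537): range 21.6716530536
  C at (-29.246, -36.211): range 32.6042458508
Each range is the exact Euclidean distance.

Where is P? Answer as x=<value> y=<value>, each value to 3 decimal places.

eq1: (x + 45.880)² + (y − 1.650)² = 29.9931682351²
eq2: (x + 33.844)² + (y + 19.537)² = 21.6716530536²
eq3: (x + 29.246)² + (y + 36.211)² = 32.6042458508²
eq3−eq1, eq3−eq2 (x²,y² cancel):
  -33.268·x + 75.722·y = 104.578570
  -9.196·x + 33.348·y = -46.078031
det = -33.268·33.348 − 75.722·-9.196 = -413.081752
x = (104.578570·33.348 − 75.722·-46.078031) / -413.081752 = -16.889167
y = (-33.268·-46.078031 − 104.578570·-9.196) / -413.081752 = -6.039067

x=-16.889 y=-6.039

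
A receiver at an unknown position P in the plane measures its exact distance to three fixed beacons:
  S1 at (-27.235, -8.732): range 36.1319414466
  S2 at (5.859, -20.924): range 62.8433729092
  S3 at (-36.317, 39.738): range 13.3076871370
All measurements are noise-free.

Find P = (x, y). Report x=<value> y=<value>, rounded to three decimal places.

eq1: (x + 27.235)² + (y + 8.732)² = 36.1319414466²
eq2: (x − 5.859)² + (y + 20.924)² = 62.8433729092²
eq3: (x + 36.317)² + (y − 39.738)² = 13.3076871370²
eq2−eq3, eq2−eq1 (x²,y² cancel):
  -84.352·x + 121.324·y = 6198.086458
  -66.188·x + 24.384·y = 2989.623718
det = -84.352·24.384 − 121.324·-66.188 = 5973.353744
x = (6198.086458·24.384 − 121.324·2989.623718) / 5973.353744 = -35.420465
y = (-84.352·2989.623718 − 6198.086458·-66.188) / 5973.353744 = 26.460547

x=-35.420 y=26.461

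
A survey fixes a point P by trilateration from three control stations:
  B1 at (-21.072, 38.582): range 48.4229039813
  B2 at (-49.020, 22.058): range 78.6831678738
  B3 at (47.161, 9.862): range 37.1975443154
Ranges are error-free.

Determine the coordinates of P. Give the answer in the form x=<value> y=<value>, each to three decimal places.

x=27.275 y=41.298

eq1: (x + 21.072)² + (y − 38.582)² = 48.4229039813²
eq2: (x + 49.020)² + (y − 22.058)² = 78.6831678738²
eq3: (x − 47.161)² + (y − 9.862)² = 37.1975443154²
eq1−eq2, eq1−eq3 (x²,y² cancel):
  -55.896·x − 33.048·y = -2889.347421
  136.466·x − 57.440·y = 1349.939384
det = -55.896·-57.440 − -33.048·136.466 = 7720.594608
x = (-2889.347421·-57.440 − -33.048·1349.939384) / 7720.594608 = 27.274701
y = (-55.896·1349.939384 − -2889.347421·136.466) / 7720.594608 = 41.297528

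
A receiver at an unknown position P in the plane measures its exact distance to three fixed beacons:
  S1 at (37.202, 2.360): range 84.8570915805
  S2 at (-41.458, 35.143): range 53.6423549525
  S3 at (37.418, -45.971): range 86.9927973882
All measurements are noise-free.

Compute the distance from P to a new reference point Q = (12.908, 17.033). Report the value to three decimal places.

67.947

eq1: (x − 37.202)² + (y − 2.360)² = 84.8570915805²
eq2: (x + 41.458)² + (y − 35.143)² = 53.6423549525²
eq3: (x − 37.418)² + (y + 45.971)² = 86.9927973882²
eq1−eq3, eq1−eq2 (x²,y² cancel):
  0.432·x − 96.662·y = 1756.860355
  -157.320·x + 65.566·y = 5887.461556
det = 0.432·65.566 − -96.662·-157.320 = -15178.541328
x = (1756.860355·65.566 − -96.662·5887.461556) / -15178.541328 = -45.082337
y = (0.432·5887.461556 − 1756.860355·-157.320) / -15178.541328 = -18.376776
|P − Q| = √((-45.082337 − 12.908)² + (-18.376776 − 17.033)²) = 67.946534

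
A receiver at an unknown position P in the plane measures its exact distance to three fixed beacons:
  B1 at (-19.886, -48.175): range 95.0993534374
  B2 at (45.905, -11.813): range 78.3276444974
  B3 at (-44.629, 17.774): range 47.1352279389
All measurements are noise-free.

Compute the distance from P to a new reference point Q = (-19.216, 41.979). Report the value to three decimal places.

eq1: (x + 19.886)² + (y + 48.175)² = 95.0993534374²
eq2: (x − 45.905)² + (y + 11.813)² = 78.3276444974²
eq3: (x + 44.629)² + (y − 17.774)² = 47.1352279389²
eq1−eq2, eq1−eq3 (x²,y² cancel):
  131.582·x + 72.724·y = 2439.199505
  -49.486·x + 131.898·y = 6413.536407
det = 131.582·131.898 − 72.724·-49.486 = 20954.222500
x = (2439.199505·131.898 − 72.724·6413.536407) / 20954.222500 = -6.905171
y = (131.582·6413.536407 − 2439.199505·-49.486) / 20954.222500 = 46.034262
|P − Q| = √((-6.905171 − -19.216)² + (46.034262 − 41.979)²) = 12.961546

12.962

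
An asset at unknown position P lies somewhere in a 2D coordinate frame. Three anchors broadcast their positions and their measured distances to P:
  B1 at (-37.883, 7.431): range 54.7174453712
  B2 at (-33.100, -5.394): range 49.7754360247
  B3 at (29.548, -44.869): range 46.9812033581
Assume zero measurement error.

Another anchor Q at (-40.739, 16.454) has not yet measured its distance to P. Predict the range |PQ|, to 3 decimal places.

eq1: (x + 37.883)² + (y − 7.431)² = 54.7174453712²
eq2: (x + 33.100)² + (y + 5.394)² = 49.7754360247²
eq3: (x − 29.548)² + (y + 44.869)² = 46.9812033581²
eq1−eq3, eq1−eq2 (x²,y² cancel):
  134.862·x − 104.600·y = 2182.735374
  9.566·x − 25.650·y = 150.768583
det = 134.862·-25.650 − -104.600·9.566 = -2458.606700
x = (2182.735374·-25.650 − -104.600·150.768583) / -2458.606700 = 16.357545
y = (134.862·150.768583 − 2182.735374·9.566) / -2458.606700 = 0.222522
|P − Q| = √((16.357545 − -40.739)² + (0.222522 − 16.454)²) = 59.358877

59.359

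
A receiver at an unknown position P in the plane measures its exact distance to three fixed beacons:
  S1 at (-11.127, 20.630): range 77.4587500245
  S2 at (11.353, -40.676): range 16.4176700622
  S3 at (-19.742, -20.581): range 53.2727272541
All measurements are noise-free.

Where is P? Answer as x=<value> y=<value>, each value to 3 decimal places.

eq1: (x + 11.127)² + (y − 20.630)² = 77.4587500245²
eq2: (x − 11.353)² + (y + 40.676)² = 16.4176700622²
eq3: (x + 19.742)² + (y + 20.581)² = 53.2727272541²
eq2−eq3, eq2−eq1 (x²,y² cancel):
  -62.190·x + 40.190·y = -3538.547039
  -44.960·x + 122.612·y = -6964.338621
det = -62.190·122.612 − 40.190·-44.960 = -5818.297880
x = (-3538.547039·122.612 − 40.190·-6964.338621) / -5818.297880 = 26.463334
y = (-62.190·-6964.338621 − -3538.547039·-44.960) / -5818.297880 = -47.096101

x=26.463 y=-47.096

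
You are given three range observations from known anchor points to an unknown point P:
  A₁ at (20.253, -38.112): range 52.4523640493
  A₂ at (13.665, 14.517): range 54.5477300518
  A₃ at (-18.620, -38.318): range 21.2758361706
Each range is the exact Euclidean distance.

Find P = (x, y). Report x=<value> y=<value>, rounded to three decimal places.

eq1: (x − 20.253)² + (y + 38.112)² = 52.4523640493²
eq2: (x − 13.665)² + (y − 14.517)² = 54.5477300518²
eq3: (x + 18.620)² + (y + 38.318)² = 21.2758361706²
eq1−eq2, eq1−eq3 (x²,y² cancel):
  -13.176·x + 105.258·y = -1689.437398
  -77.746·x − 0.412·y = 2250.854261
det = -13.176·-0.412 − 105.258·-77.746 = 8188.816980
x = (-1689.437398·-0.412 − 105.258·2250.854261) / 8188.816980 = -28.847191
y = (-13.176·2250.854261 − -1689.437398·-77.746) / 8188.816980 = -19.661479

x=-28.847 y=-19.661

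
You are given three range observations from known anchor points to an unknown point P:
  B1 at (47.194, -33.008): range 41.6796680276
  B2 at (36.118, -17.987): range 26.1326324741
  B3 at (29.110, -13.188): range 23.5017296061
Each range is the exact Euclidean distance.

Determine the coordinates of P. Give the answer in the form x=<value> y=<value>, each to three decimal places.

eq1: (x − 47.194)² + (y + 33.008)² = 41.6796680276²
eq2: (x − 36.118)² + (y + 17.987)² = 26.1326324741²
eq3: (x − 29.110)² + (y + 13.188)² = 23.5017296061²
eq3−eq1, eq3−eq2 (x²,y² cancel):
  36.168·x − 39.640·y = 1110.622824
  14.016·x − 9.598·y = 476.143463
det = 36.168·-9.598 − -39.640·14.016 = 208.453776
x = (1110.622824·-9.598 − -39.640·476.143463) / 208.453776 = 39.407149
y = (36.168·476.143463 − 1110.622824·14.016) / 208.453776 = 7.937814

x=39.407 y=7.938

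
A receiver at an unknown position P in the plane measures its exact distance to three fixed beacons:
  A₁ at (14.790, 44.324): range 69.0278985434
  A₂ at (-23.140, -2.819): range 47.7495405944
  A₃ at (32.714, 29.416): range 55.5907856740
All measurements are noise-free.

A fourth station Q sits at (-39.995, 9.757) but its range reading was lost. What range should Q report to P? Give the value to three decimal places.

eq1: (x − 14.790)² + (y − 44.324)² = 69.0278985434²
eq2: (x + 23.140)² + (y + 2.819)² = 47.7495405944²
eq3: (x − 32.714)² + (y − 29.416)² = 55.5907856740²
eq1−eq3, eq1−eq2 (x²,y² cancel):
  35.848·x − 29.816·y = 1426.661101
  -75.860·x − 94.286·y = 844.877435
det = 35.848·-94.286 − -29.816·-75.860 = -5641.806288
x = (1426.661101·-94.286 − -29.816·844.877435) / -5641.806288 = 19.377358
y = (35.848·844.877435 − 1426.661101·-75.860) / -5641.806288 = -24.551300
|P − Q| = √((19.377358 − -39.995)² + (-24.551300 − 9.757)²) = 68.572125

68.572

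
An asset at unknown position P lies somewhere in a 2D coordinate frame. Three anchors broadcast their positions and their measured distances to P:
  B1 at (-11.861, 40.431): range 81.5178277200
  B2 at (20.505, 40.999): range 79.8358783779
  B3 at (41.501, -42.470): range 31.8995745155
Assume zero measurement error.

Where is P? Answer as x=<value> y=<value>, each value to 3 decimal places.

x=9.898 y=-38.129

eq1: (x + 11.861)² + (y − 40.431)² = 81.5178277200²
eq2: (x − 20.505)² + (y − 40.999)² = 79.8358783779²
eq3: (x − 41.501)² + (y + 42.470)² = 31.8995745155²
eq1−eq3, eq1−eq2 (x²,y² cancel):
  106.724·x − 165.802·y = 7378.258201
  64.732·x + 1.136·y = 597.412704
det = 106.724·1.136 − -165.802·64.732 = 10853.933528
x = (7378.258201·1.136 − -165.802·597.412704) / 10853.933528 = 9.898156
y = (106.724·597.412704 − 7378.258201·64.732) / 10853.933528 = -38.129139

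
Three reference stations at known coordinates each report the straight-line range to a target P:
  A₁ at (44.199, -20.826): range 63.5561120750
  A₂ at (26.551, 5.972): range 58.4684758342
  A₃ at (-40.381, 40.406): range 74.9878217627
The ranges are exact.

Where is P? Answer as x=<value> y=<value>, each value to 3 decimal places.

x=-18.486 y=-31.314

eq1: (x − 44.199)² + (y + 20.826)² = 63.5561120750²
eq2: (x − 26.551)² + (y − 5.972)² = 58.4684758342²
eq3: (x + 40.381)² + (y − 40.406)² = 74.9878217627²
eq2−eq1, eq2−eq3 (x²,y² cancel):
  35.296·x − 53.596·y = 1025.836776
  -133.864·x + 68.868·y = 318.038866
det = 35.296·68.868 − -53.596·-133.864 = -4743.810016
x = (1025.836776·68.868 − -53.596·318.038866) / -4743.810016 = -18.485761
y = (35.296·318.038866 − 1025.836776·-133.864) / -4743.810016 = -31.314094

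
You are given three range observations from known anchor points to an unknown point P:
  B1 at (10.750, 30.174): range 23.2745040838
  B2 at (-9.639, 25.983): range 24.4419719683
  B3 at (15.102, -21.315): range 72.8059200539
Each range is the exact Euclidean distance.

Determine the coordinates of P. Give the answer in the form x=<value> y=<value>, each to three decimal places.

eq1: (x − 10.750)² + (y − 30.174)² = 23.2745040838²
eq2: (x + 9.639)² + (y − 25.983)² = 24.4419719683²
eq3: (x − 15.102)² + (y + 21.315)² = 72.8059200539²
eq3−eq1, eq3−eq2 (x²,y² cancel):
  -8.704·x + 102.978·y = 5102.632602
  -49.482·x + 94.596·y = 4788.918982
det = -8.704·94.596 − 102.978·-49.482 = 4272.193812
x = (5102.632602·94.596 − 102.978·4788.918982) / 4272.193812 = -2.449483
y = (-8.704·4788.918982 − 5102.632602·-49.482) / 4272.193812 = 49.343669

x=-2.449 y=49.344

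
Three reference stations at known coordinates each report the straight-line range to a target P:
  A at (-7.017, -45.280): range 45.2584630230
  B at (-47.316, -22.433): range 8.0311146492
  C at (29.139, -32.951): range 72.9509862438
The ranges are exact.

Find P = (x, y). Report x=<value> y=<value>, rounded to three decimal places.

x=-41.928 y=-16.478

eq1: (x + 7.017)² + (y + 45.280)² = 45.2584630230²
eq2: (x + 47.316)² + (y + 22.433)² = 8.0311146492²
eq3: (x − 29.139)² + (y + 32.951)² = 72.9509862438²
eq1−eq2, eq1−eq3 (x²,y² cancel):
  -80.598·x + 45.694·y = 2626.356329
  72.312·x + 24.658·y = -3438.184886
det = -80.598·24.658 − 45.694·72.312 = -5291.610012
x = (2626.356329·24.658 − 45.694·-3438.184886) / -5291.610012 = -41.927715
y = (-80.598·-3438.184886 − 2626.356329·72.312) / -5291.610012 = -16.477735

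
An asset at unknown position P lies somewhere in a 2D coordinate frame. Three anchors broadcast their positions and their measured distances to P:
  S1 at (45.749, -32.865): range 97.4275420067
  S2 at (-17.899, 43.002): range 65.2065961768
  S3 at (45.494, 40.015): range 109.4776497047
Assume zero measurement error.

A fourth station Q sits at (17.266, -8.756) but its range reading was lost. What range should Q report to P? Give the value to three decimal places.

67.268

eq1: (x − 45.749)² + (y + 32.865)² = 97.4275420067²
eq2: (x + 17.899)² + (y − 43.002)² = 65.2065961768²
eq3: (x − 45.494)² + (y − 40.015)² = 109.4776497047²
eq2−eq3, eq2−eq1 (x²,y² cancel):
  126.786·x − 5.974·y = -6232.097544
  127.296·x − 151.734·y = -4236.692735
det = 126.786·-151.734 − -5.974·127.296 = -18477.280620
x = (-6232.097544·-151.734 − -5.974·-4236.692735) / -18477.280620 = -49.807713
y = (126.786·-4236.692735 − -6232.097544·127.296) / -18477.280620 = -13.863932
|P − Q| = √((-49.807713 − 17.266)² + (-13.863932 − -8.756)²) = 67.267926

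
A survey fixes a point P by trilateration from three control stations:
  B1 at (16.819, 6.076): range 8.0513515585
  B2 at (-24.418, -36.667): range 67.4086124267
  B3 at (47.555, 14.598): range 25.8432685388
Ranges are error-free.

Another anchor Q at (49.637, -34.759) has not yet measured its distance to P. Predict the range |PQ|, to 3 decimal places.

eq1: (x − 16.819)² + (y − 6.076)² = 8.0513515585²
eq2: (x + 24.418)² + (y + 36.667)² = 67.4086124267²
eq3: (x − 47.555)² + (y − 14.598)² = 25.8432685388²
eq3−eq2, eq3−eq1 (x²,y² cancel):
  -143.946·x − 102.530·y = -4409.918517
  -61.472·x − 17.044·y = -1551.732825
det = -143.946·-17.044 − -102.530·-61.472 = -3849.308536
x = (-4409.918517·-17.044 − -102.530·-1551.732825) / -3849.308536 = 21.805609
y = (-143.946·-1551.732825 − -4409.918517·-61.472) / -3849.308536 = 12.397234
|P − Q| = √((21.805609 − 49.637)² + (12.397234 − -34.759)²) = 54.756705

54.757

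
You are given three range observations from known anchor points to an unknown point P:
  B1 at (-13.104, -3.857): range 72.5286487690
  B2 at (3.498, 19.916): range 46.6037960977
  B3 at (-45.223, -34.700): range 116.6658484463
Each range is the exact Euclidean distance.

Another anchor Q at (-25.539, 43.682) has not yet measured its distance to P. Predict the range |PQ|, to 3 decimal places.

eq1: (x + 13.104)² + (y + 3.857)² = 72.5286487690²
eq2: (x − 3.498)² + (y − 19.916)² = 46.6037960977²
eq3: (x + 45.223)² + (y + 34.700)² = 116.6658484463²
eq2−eq3, eq2−eq1 (x²,y² cancel):
  -97.442·x − 109.232·y = -8598.679714
  -33.204·x − 47.546·y = -3310.782877
det = -97.442·-47.546 − -109.232·-33.204 = 1006.038004
x = (-8598.679714·-47.546 − -109.232·-3310.782877) / 1006.038004 = 46.906171
y = (-97.442·-3310.782877 − -8598.679714·-33.204) / 1006.038004 = 36.876086
|P − Q| = √((46.906171 − -25.539)² + (36.876086 − 43.682)²) = 72.764162

72.764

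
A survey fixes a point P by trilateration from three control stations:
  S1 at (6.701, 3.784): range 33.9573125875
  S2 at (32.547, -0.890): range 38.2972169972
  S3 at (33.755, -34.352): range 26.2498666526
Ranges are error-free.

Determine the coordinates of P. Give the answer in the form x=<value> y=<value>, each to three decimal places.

eq1: (x − 6.701)² + (y − 3.784)² = 33.9573125875²
eq2: (x − 32.547)² + (y + 0.890)² = 38.2972169972²
eq3: (x − 33.755)² + (y + 34.352)² = 26.2498666526²
eq1−eq3, eq1−eq2 (x²,y² cancel):
  54.108·x − 76.272·y = 2724.281451
  51.692·x − 9.348·y = 687.299500
det = 54.108·-9.348 − -76.272·51.692 = 3436.850640
x = (2724.281451·-9.348 − -76.272·687.299500) / 3436.850640 = 7.842972
y = (54.108·687.299500 − 2724.281451·51.692) / 3436.850640 = -30.154105

x=7.843 y=-30.154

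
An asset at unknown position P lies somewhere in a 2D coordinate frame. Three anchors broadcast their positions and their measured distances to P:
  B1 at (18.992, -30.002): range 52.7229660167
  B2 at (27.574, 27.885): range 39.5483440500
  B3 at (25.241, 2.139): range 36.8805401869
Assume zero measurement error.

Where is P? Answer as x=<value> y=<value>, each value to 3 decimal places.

x=-9.572 y=14.313

eq1: (x − 18.992)² + (y + 30.002)² = 52.7229660167²
eq2: (x − 27.574)² + (y − 27.885)² = 39.5483440500²
eq3: (x − 25.241)² + (y − 2.139)² = 36.8805401869²
eq3−eq1, eq3−eq2 (x²,y² cancel):
  -12.498·x − 64.282·y = -800.404235
  4.666·x + 51.492·y = 692.318026
det = -12.498·51.492 − -64.282·4.666 = -343.607204
x = (-800.404235·51.492 − -64.282·692.318026) / -343.607204 = -9.572478
y = (-12.498·692.318026 − -800.404235·4.666) / -343.607204 = 14.312577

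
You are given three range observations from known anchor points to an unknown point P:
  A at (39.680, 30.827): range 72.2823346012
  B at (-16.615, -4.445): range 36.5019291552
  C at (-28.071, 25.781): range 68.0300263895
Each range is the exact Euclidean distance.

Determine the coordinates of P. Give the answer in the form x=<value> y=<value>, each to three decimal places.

x=5.976 y=-33.116

eq1: (x − 39.680)² + (y − 30.827)² = 72.2823346012²
eq2: (x + 16.615)² + (y + 4.445)² = 36.5019291552²
eq3: (x + 28.071)² + (y − 25.781)² = 68.0300263895²
eq2−eq3, eq2−eq1 (x²,y² cancel):
  -22.912·x + 60.452·y = -2138.868907
  112.590·x + 70.544·y = -1663.354984
det = -22.912·70.544 − 60.452·112.590 = -8422.594808
x = (-2138.868907·70.544 − 60.452·-1663.354984) / -8422.594808 = 5.975740
y = (-22.912·-1663.354984 − -2138.868907·112.590) / -8422.594808 = -33.116402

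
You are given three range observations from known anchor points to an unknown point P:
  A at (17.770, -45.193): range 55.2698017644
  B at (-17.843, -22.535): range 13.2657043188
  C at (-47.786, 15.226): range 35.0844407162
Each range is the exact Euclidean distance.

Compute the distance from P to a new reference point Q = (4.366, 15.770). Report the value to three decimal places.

43.053

eq1: (x − 17.770)² + (y + 45.193)² = 55.2698017644²
eq2: (x + 17.843)² + (y + 22.535)² = 13.2657043188²
eq3: (x + 47.786)² + (y − 15.226)² = 35.0844407162²
eq1−eq2, eq1−eq3 (x²,y² cancel):
  -71.226·x + 45.316·y = 1346.790801
  -131.112·x + 120.838·y = 1980.985730
det = -71.226·120.838 − 45.316·-131.112 = -2665.335996
x = (1346.790801·120.838 − 45.316·1980.985730) / -2665.335996 = -27.378596
y = (-71.226·1980.985730 − 1346.790801·-131.112) / -2665.335996 = -13.312673
|P − Q| = √((-27.378596 − 4.366)² + (-13.312673 − 15.770)²) = 43.052540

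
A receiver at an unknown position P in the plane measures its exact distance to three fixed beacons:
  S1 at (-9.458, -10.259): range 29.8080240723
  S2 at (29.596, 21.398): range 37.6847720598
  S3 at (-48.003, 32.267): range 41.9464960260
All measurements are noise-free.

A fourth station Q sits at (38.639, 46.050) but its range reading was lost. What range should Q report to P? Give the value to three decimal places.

53.695

eq1: (x + 9.458)² + (y + 10.259)² = 29.8080240723²
eq2: (x − 29.596)² + (y − 21.398)² = 37.6847720598²
eq3: (x + 48.003)² + (y − 32.267)² = 41.9464960260²
eq3−eq1, eq3−eq2 (x²,y² cancel):
  77.090·x − 85.052·y = -2279.756223
  155.198·x − 21.738·y = -1672.283194
det = 77.090·-21.738 − -85.052·155.198 = 11524.117876
x = (-2279.756223·-21.738 − -85.052·-1672.283194) / 11524.117876 = -8.041717
y = (77.090·-1672.283194 − -2279.756223·155.198) / 11524.117876 = 19.515359
|P − Q| = √((-8.041717 − 38.639)² + (19.515359 − 46.050)²) = 53.695218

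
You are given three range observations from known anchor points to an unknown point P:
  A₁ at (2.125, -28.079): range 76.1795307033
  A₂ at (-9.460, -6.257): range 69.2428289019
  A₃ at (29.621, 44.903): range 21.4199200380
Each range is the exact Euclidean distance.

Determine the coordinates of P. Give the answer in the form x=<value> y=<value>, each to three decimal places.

eq1: (x − 2.125)² + (y + 28.079)² = 76.1795307033²
eq2: (x + 9.460)² + (y + 6.257)² = 69.2428289019²
eq3: (x − 29.621)² + (y − 44.903)² = 21.4199200380²
eq3−eq1, eq3−eq2 (x²,y² cancel):
  -54.992·x − 145.964·y = -7445.245108
  -78.162·x − 102.320·y = -7100.797781
det = -54.992·-102.320 − -145.964·-78.162 = -5782.056728
x = (-7445.245108·-102.320 − -145.964·-7100.797781) / -5782.056728 = 47.502711
y = (-54.992·-7100.797781 − -7445.245108·-78.162) / -5782.056728 = 33.110740

x=47.503 y=33.111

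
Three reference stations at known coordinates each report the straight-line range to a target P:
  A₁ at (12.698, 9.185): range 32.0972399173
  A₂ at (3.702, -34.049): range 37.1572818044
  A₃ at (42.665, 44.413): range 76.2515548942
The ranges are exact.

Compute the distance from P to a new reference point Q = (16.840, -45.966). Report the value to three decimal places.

eq1: (x − 12.698)² + (y − 9.185)² = 32.0972399173²
eq2: (x − 3.702)² + (y + 34.049)² = 37.1572818044²
eq3: (x − 42.665)² + (y − 44.413)² = 76.2515548942²
eq1−eq3, eq1−eq2 (x²,y² cancel):
  59.934·x + 70.456·y = -1236.853448
  -17.992·x − 86.468·y = 577.004995
det = 59.934·-86.468 − 70.456·-17.992 = -3914.728760
x = (-1236.853448·-86.468 − 70.456·577.004995) / -3914.728760 = -16.934706
y = (59.934·577.004995 − -1236.853448·-17.992) / -3914.728760 = -3.149324
|P − Q| = √((-16.934706 − 16.840)² + (-3.149324 − -45.966)²) = 54.534379

54.534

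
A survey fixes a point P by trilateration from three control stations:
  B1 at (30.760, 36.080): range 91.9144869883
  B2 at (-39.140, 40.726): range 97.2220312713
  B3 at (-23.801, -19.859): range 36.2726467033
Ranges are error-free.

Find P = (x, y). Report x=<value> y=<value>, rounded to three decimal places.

x=-2.850 y=-49.469

eq1: (x − 30.760)² + (y − 36.080)² = 91.9144869883²
eq2: (x + 39.140)² + (y − 40.726)² = 97.2220312713²
eq3: (x + 23.801)² + (y + 19.859)² = 36.2726467033²
eq2−eq3, eq2−eq1 (x²,y² cancel):
  30.678·x − 121.170·y = 5906.739272
  139.800·x − 9.292·y = 61.247770
det = 30.678·-9.292 − -121.170·139.800 = 16654.506024
x = (5906.739272·-9.292 − -121.170·61.247770) / 16654.506024 = -2.849921
y = (30.678·61.247770 − 5906.739272·139.800) / 16654.506024 = -49.469086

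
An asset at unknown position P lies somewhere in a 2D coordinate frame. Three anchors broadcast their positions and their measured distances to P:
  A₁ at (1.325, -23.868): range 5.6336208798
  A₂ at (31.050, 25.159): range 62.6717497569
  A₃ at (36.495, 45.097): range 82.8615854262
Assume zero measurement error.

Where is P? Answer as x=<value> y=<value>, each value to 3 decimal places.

x=0.184 y=-29.385

eq1: (x − 1.325)² + (y + 23.868)² = 5.6336208798²
eq2: (x − 31.050)² + (y − 25.159)² = 62.6717497569²
eq3: (x − 36.495)² + (y − 45.097)² = 82.8615854262²
eq1−eq3, eq1−eq2 (x²,y² cancel):
  70.340·x + 137.930·y = -4040.117270
  59.450·x + 98.054·y = -2870.369801
det = 70.340·98.054 − 137.930·59.450 = -1302.820140
x = (-4040.117270·98.054 − 137.930·-2870.369801) / -1302.820140 = 0.183872
y = (70.340·-2870.369801 − -4040.117270·59.450) / -1302.820140 = -29.384839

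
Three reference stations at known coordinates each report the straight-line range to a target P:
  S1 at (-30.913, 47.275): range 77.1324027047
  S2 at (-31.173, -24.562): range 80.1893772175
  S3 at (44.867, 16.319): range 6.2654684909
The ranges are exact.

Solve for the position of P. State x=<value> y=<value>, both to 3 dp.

x=38.887 y=14.451

eq1: (x + 30.913)² + (y − 47.275)² = 77.1324027047²
eq2: (x + 31.173)² + (y + 24.562)² = 80.1893772175²
eq3: (x − 44.867)² + (y − 16.319)² = 6.2654684909²
eq2−eq1, eq2−eq3 (x²,y² cancel):
  0.520·x + 143.674·y = 2096.420093
  152.080·x + 81.762·y = 7095.389800
det = 0.520·81.762 − 143.674·152.080 = -21807.425680
x = (2096.420093·81.762 − 143.674·7095.389800) / -21807.425680 = 38.886549
y = (0.520·7095.389800 − 2096.420093·152.080) / -21807.425680 = 14.450764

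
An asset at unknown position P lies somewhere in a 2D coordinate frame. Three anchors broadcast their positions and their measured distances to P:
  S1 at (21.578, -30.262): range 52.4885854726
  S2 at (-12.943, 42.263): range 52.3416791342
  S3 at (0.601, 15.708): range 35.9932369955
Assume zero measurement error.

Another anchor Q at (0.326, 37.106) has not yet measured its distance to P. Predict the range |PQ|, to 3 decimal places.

eq1: (x − 21.578)² + (y + 30.262)² = 52.4885854726²
eq2: (x + 12.943)² + (y − 42.263)² = 52.3416791342²
eq3: (x − 0.601)² + (y − 15.708)² = 35.9932369955²
eq3−eq2, eq3−eq1 (x²,y² cancel):
  -27.088·x + 53.110·y = 262.441688
  41.954·x − 91.940·y = -325.242232
det = -27.088·-91.940 − 53.110·41.954 = 262.293780
x = (262.441688·-91.940 − 53.110·-325.242232) / 262.293780 = -26.135861
y = (-27.088·-325.242232 − 262.441688·41.954) / 262.293780 = -8.388750
|P − Q| = √((-26.135861 − 0.326)² + (-8.388750 − 37.106)²) = 52.630812

52.631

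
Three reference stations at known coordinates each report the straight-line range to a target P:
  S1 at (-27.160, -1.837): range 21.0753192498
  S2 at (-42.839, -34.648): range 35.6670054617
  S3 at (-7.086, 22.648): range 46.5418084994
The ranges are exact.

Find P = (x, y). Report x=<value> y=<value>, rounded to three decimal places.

x=-48.090 y=0.630

eq1: (x + 27.160)² + (y + 1.837)² = 21.0753192498²
eq2: (x + 42.839)² + (y + 34.648)² = 35.6670054617²
eq3: (x + 7.086)² + (y − 22.648)² = 46.5418084994²
eq1−eq3, eq1−eq2 (x²,y² cancel):
  40.148·x + 48.970·y = -1899.867726
  -31.358·x − 65.622·y = 1466.657459
det = 40.148·-65.622 − 48.970·-31.358 = -1098.990796
x = (-1899.867726·-65.622 − 48.970·1466.657459) / -1098.990796 = -48.090397
y = (40.148·1466.657459 − -1899.867726·-31.358) / -1098.990796 = 0.630295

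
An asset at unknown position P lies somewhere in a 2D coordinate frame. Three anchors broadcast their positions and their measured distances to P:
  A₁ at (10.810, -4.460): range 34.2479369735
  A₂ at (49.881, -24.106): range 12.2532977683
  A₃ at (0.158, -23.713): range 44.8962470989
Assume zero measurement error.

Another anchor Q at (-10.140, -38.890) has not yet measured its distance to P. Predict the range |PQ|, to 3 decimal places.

59.701

eq1: (x − 10.810)² + (y + 4.460)² = 34.2479369735²
eq2: (x − 49.881)² + (y + 24.106)² = 12.2532977683²
eq3: (x − 0.158)² + (y + 23.713)² = 44.8962470989²
eq1−eq3, eq1−eq2 (x²,y² cancel):
  -21.304·x − 38.506·y = -417.168184
  78.142·x − 39.292·y = 3955.243578
det = -21.304·-39.292 − -38.506·78.142 = 3846.012620
x = (-417.168184·-39.292 − -38.506·3955.243578) / 3846.012620 = 43.861526
y = (-21.304·3955.243578 − -417.168184·78.142) / 3846.012620 = -13.433173
|P − Q| = √((43.861526 − -10.140)² + (-13.433173 − -38.890)²) = 59.701045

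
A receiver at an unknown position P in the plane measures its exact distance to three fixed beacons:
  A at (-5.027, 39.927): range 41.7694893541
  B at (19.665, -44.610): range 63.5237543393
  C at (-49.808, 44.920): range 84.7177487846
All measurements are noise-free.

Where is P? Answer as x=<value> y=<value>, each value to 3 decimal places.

x=30.512 y=17.981

eq1: (x + 5.027)² + (y − 39.927)² = 41.7694893541²
eq2: (x − 19.665)² + (y + 44.610)² = 63.5237543393²
eq3: (x + 49.808)² + (y − 44.920)² = 84.7177487846²
eq2−eq3, eq2−eq1 (x²,y² cancel):
  -138.946·x + 179.060·y = -1019.950655
  -49.384·x + 169.074·y = 1533.248857
det = -138.946·169.074 − 179.060·-49.384 = -14649.456964
x = (-1019.950655·169.074 − 179.060·1533.248857) / -14649.456964 = 30.512440
y = (-138.946·1533.248857 − -1019.950655·-49.384) / -14649.456964 = 17.980737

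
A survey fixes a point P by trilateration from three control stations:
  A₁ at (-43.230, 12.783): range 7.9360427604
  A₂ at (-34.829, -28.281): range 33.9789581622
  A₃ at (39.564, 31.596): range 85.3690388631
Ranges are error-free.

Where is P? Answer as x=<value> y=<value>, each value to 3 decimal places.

x=-41.564 y=5.024

eq1: (x + 43.230)² + (y − 12.783)² = 7.9360427604²
eq2: (x + 34.829)² + (y + 28.281)² = 33.9789581622²
eq3: (x − 39.564)² + (y − 31.596)² = 85.3690388631²
eq1−eq2, eq1−eq3 (x²,y² cancel):
  16.802·x − 82.128·y = -1110.952610
  165.588·x + 37.626·y = -6693.512699
det = 16.802·37.626 − -82.128·165.588 = 14231.603316
x = (-1110.952610·37.626 − -82.128·-6693.512699) / 14231.603316 = -41.564222
y = (16.802·-6693.512699 − -1110.952610·165.588) / 14231.603316 = 5.023750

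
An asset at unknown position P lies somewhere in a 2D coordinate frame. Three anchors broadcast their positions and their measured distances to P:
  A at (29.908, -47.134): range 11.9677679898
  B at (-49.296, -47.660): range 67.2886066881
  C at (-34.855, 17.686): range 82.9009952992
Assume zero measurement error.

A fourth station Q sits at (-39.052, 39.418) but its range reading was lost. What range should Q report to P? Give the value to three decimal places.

102.872

eq1: (x − 29.908)² + (y + 47.134)² = 11.9677679898²
eq2: (x + 49.296)² + (y + 47.660)² = 67.2886066881²
eq3: (x + 34.855)² + (y − 17.686)² = 82.9009952992²
eq2−eq1, eq2−eq3 (x²,y² cancel):
  158.408·x + 1.052·y = 2799.060323
  28.882·x + 130.692·y = -5518.724027
det = 158.408·130.692 − 1.052·28.882 = 20672.274472
x = (2799.060323·130.692 − 1.052·-5518.724027) / 20672.274472 = 17.976759
y = (158.408·-5518.724027 − 2799.060323·28.882) / 20672.274472 = -46.199681
|P − Q| = √((17.976759 − -39.052)² + (-46.199681 − 39.418)²) = 102.872089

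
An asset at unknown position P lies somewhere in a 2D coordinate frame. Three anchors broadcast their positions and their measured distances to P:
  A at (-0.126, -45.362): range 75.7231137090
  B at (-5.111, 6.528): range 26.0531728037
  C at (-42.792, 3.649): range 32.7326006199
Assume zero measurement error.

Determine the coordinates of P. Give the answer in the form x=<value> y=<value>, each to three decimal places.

eq1: (x + 0.126)² + (y + 45.362)² = 75.7231137090²
eq2: (x + 5.111)² + (y − 6.528)² = 26.0531728037²
eq3: (x + 42.792)² + (y − 3.649)² = 32.7326006199²
eq1−eq2, eq1−eq3 (x²,y² cancel):
  -9.970·x + 103.780·y = 3066.232322
  -85.332·x + 98.022·y = 4449.310351
det = -9.970·98.022 − 103.780·-85.332 = 7878.475620
x = (3066.232322·98.022 − 103.780·4449.310351) / 7878.475620 = -20.459694
y = (-9.970·4449.310351 − 3066.232322·-85.332) / 7878.475620 = 27.579969

x=-20.460 y=27.580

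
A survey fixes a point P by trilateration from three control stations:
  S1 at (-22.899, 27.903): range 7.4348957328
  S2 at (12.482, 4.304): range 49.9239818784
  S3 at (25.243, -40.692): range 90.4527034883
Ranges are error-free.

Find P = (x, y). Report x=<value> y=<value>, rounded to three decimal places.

x=-29.508 y=31.308

eq1: (x + 22.899)² + (y − 27.903)² = 7.4348957328²
eq2: (x − 12.482)² + (y − 4.304)² = 49.9239818784²
eq3: (x − 25.243)² + (y + 40.692)² = 90.4527034883²
eq1−eq2, eq1−eq3 (x²,y² cancel):
  70.762·x − 47.198·y = -3565.743162
  96.284·x − 137.190·y = -7136.307591
det = 70.762·-137.190 − -47.198·96.284 = -5163.426548
x = (-3565.743162·-137.190 − -47.198·-7136.307591) / -5163.426548 = -29.508478
y = (70.762·-7136.307591 − -3565.743162·96.284) / -5163.426548 = 31.307772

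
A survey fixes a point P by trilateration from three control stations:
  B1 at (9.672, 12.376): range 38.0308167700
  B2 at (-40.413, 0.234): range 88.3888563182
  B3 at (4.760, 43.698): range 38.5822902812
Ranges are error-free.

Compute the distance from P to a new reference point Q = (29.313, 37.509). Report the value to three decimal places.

13.320

eq1: (x − 9.672)² + (y − 12.376)² = 38.0308167700²
eq2: (x + 40.413)² + (y − 0.234)² = 88.3888563182²
eq3: (x − 4.760)² + (y − 43.698)² = 38.5822902812²
eq2−eq1, eq2−eq3 (x²,y² cancel):
  100.170·x + 24.284·y = 4979.694532
  90.346·x + 86.928·y = 6622.904277
det = 100.170·86.928 − 24.284·90.346 = 6513.615496
x = (4979.694532·86.928 − 24.284·6622.904277) / 6513.615496 = 41.765480
y = (100.170·6622.904277 − 4979.694532·90.346) / 6513.615496 = 32.780694
|P − Q| = √((41.765480 − 29.313)² + (32.780694 − 37.509)²) = 13.319953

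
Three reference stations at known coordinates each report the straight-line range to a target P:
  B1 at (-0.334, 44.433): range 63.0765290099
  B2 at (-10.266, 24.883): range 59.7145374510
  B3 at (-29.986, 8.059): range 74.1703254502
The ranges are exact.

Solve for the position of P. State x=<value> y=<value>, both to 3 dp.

eq1: (x + 0.334)² + (y − 44.433)² = 63.0765290099²
eq2: (x + 10.266)² + (y − 24.883)² = 59.7145374510²
eq3: (x + 29.986)² + (y − 8.059)² = 74.1703254502²
eq3−eq2, eq3−eq1 (x²,y² cancel):
  39.440·x + 33.648·y = 1695.857962
  59.304·x + 72.748·y = 2532.884033
det = 39.440·72.748 − 33.648·59.304 = 873.720128
x = (1695.857962·72.748 − 33.648·2532.884033) / 873.720128 = 43.656764
y = (39.440·2532.884033 − 1695.857962·59.304) / 873.720128 = -0.771659

x=43.657 y=-0.772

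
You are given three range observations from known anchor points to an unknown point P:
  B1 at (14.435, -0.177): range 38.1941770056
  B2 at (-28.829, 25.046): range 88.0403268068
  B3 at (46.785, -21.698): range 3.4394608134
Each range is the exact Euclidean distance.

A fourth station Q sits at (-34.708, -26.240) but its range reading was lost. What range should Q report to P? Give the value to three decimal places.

79.000

eq1: (x − 14.435)² + (y + 0.177)² = 38.1941770056²
eq2: (x + 28.829)² + (y − 25.046)² = 88.0403268068²
eq3: (x − 46.785)² + (y + 21.698)² = 3.4394608134²
eq1−eq3, eq1−eq2 (x²,y² cancel):
  64.700·x − 43.042·y = 3898.204141
  -86.528·x + 50.446·y = -5042.291184
det = 64.700·50.446 − -43.042·-86.528 = -460.481976
x = (3898.204141·50.446 − -43.042·-5042.291184) / -460.481976 = 44.261213
y = (64.700·-5042.291184 − 3898.204141·-86.528) / -460.481976 = -24.034748
|P − Q| = √((44.261213 − -34.708)² + (-24.034748 − -26.240)²) = 78.999999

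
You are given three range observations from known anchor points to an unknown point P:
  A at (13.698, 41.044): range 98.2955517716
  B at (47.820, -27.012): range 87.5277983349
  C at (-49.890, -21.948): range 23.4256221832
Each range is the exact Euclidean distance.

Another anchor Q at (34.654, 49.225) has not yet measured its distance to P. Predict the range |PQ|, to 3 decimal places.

117.107

eq1: (x − 13.698)² + (y − 41.044)² = 98.2955517716²
eq2: (x − 47.820)² + (y + 27.012)² = 87.5277983349²
eq3: (x + 49.890)² + (y + 21.948)² = 23.4256221832²
eq3−eq1, eq3−eq2 (x²,y² cancel):
  127.176·x + 125.984·y = -10211.737387
  195.420·x − 10.128·y = -7066.681967
det = 127.176·-10.128 − 125.984·195.420 = -25907.831808
x = (-10211.737387·-10.128 − 125.984·-7066.681967) / -25907.831808 = -38.355712
y = (127.176·-7066.681967 − -10211.737387·195.420) / -25907.831808 = -42.337212
|P − Q| = √((-38.355712 − 34.654)² + (-42.337212 − 49.225)²) = 117.107031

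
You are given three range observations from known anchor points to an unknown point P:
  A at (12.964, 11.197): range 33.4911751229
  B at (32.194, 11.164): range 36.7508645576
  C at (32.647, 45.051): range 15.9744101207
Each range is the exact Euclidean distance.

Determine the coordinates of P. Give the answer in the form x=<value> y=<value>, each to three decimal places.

x=16.683 y=44.481

eq1: (x − 12.964)² + (y − 11.197)² = 33.4911751229²
eq2: (x − 32.194)² + (y − 11.164)² = 36.7508645576²
eq3: (x − 32.647)² + (y − 45.051)² = 15.9744101207²
eq1−eq2, eq1−eq3 (x²,y² cancel):
  38.460·x − 0.066·y = 638.683192
  39.366·x + 67.708·y = 3668.458137
det = 38.460·67.708 − -0.066·39.366 = 2606.647836
x = (638.683192·67.708 − -0.066·3668.458137) / 2606.647836 = 16.682760
y = (38.460·3668.458137 − 638.683192·39.366) / 2606.647836 = 44.481075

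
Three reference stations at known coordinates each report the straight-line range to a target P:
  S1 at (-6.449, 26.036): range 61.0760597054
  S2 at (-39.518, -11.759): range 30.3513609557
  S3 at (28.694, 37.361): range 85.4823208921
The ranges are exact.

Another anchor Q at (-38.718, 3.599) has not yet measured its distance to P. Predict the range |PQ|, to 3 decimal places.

42.445

eq1: (x + 6.449)² + (y − 26.036)² = 61.0760597054²
eq2: (x + 39.518)² + (y + 11.759)² = 30.3513609557²
eq3: (x − 28.694)² + (y − 37.361)² = 85.4823208921²
eq3−eq2, eq3−eq1 (x²,y² cancel):
  -136.424·x − 98.240·y = 5866.778521
  -70.286·x − 22.650·y = 2077.215056
det = -136.424·-22.650 − -98.240·-70.286 = -3814.893040
x = (5866.778521·-22.650 − -98.240·2077.215056) / -3814.893040 = -18.659258
y = (-136.424·2077.215056 − 5866.778521·-70.286) / -3814.893040 = -33.807084
|P − Q| = √((-18.659258 − -38.718)² + (-33.807084 − 3.599)²) = 42.444885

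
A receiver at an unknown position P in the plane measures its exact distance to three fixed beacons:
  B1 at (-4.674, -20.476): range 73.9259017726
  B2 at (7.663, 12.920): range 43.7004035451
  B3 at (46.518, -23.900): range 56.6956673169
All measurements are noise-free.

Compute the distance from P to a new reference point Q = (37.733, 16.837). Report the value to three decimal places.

18.248

eq1: (x + 4.674)² + (y + 20.476)² = 73.9259017726²
eq2: (x − 7.663)² + (y − 12.920)² = 43.7004035451²
eq3: (x − 46.518)² + (y + 23.900)² = 56.6956673169²
eq3−eq2, eq3−eq1 (x²,y² cancel):
  -77.710·x + 73.640·y = -1204.812933
  -102.384·x + 6.848·y = -4544.661732
det = -77.710·6.848 − 73.640·-102.384 = 7007.399680
x = (-1204.812933·6.848 − 73.640·-4544.661732) / 7007.399680 = 46.581948
y = (-77.710·-4544.661732 − -1204.812933·-102.384) / 7007.399680 = 32.795631
|P − Q| = √((46.581948 − 37.733)² + (32.795631 − 16.837)²) = 18.247789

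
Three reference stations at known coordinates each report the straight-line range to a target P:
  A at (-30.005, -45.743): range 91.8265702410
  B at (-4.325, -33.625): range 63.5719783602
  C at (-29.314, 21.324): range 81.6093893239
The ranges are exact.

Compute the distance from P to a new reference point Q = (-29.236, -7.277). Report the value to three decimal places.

79.099

eq1: (x + 30.005)² + (y + 45.743)² = 91.8265702410²
eq2: (x + 4.325)² + (y + 33.625)² = 63.5719783602²
eq3: (x + 29.314)² + (y − 21.324)² = 81.6093893239²
eq1−eq2, eq1−eq3 (x²,y² cancel):
  51.360·x + 24.236·y = 2547.346746
  1.382·x + 134.134·y = 93.328074
det = 51.360·134.134 − 24.236·1.382 = 6855.628088
x = (2547.346746·134.134 − 24.236·93.328074) / 6855.628088 = 49.510257
y = (51.360·93.328074 − 2547.346746·1.382) / 6855.628088 = 0.185672
|P − Q| = √((49.510257 − -29.236)² + (0.185672 − -7.277)²) = 79.099080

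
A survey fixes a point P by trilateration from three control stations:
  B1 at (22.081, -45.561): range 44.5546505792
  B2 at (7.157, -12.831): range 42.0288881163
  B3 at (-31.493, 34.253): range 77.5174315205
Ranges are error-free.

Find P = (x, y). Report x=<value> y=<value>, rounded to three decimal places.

eq1: (x − 22.081)² + (y + 45.561)² = 44.5546505792²
eq2: (x − 7.157)² + (y + 12.831)² = 42.0288881163²
eq3: (x + 31.493)² + (y − 34.253)² = 77.5174315205²
eq1−eq3, eq1−eq2 (x²,y² cancel):
  -107.148·x + 159.628·y = -4422.133525
  -29.848·x + 65.460·y = -2128.828620
det = -107.148·65.460 − 159.628·-29.848 = -2249.331536
x = (-4422.133525·65.460 − 159.628·-2128.828620) / -2249.331536 = -22.383448
y = (-107.148·-2128.828620 − -4422.133525·-29.848) / -2249.331536 = -42.727311

x=-22.383 y=-42.727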